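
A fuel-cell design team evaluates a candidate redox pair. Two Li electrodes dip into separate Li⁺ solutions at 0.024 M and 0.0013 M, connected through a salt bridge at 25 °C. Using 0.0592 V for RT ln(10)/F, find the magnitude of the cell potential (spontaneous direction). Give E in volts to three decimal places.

For a concentration cell E°cell = 0. The 0.024 M side is the cathode (reduction is favoured where [Li⁺] is higher).
With n = 1, E = −(0.0592/1) log([Li⁺]ₐₙ/[Li⁺]꜀ₐₜ) = −(0.0592/1) log(0.0013/0.024) = −(0.0592/1)(-1.266) = +0.075 V.

+0.075 V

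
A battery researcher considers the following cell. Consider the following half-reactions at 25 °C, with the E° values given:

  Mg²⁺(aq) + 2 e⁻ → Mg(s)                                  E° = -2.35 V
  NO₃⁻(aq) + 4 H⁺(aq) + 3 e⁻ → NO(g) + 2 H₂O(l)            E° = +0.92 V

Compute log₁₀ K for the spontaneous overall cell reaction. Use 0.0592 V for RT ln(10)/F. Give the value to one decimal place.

331.4

Cathode: NO₃⁻/NO; anode: Mg²⁺/Mg. E°cell = +3.27 V, n = 6.
log K = nE°cell / 0.0592 = (6)(+3.27) / 0.0592 = 331.4.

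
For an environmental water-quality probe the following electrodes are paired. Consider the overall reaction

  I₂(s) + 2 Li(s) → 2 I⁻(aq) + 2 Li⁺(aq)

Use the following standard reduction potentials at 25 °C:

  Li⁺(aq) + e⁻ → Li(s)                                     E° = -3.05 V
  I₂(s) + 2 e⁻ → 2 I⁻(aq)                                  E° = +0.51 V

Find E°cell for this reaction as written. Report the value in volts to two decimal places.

+3.56 V

The I₂/I⁻ couple has the higher reduction potential, so it is the cathode; Li⁺/Li is oxidised at the anode.
E°cell = E°(cathode) − E°(anode) = (+0.51) − (-3.05) = +3.56 V.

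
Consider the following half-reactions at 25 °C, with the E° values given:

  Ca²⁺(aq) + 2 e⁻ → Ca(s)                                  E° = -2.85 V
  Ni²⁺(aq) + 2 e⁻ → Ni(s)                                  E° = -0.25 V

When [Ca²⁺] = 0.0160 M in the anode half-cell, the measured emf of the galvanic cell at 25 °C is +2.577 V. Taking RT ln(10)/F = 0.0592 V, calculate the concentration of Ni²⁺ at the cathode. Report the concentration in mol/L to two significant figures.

Ni²⁺/Ni is the cathode, Ca²⁺/Ca the anode: E°cell = +2.60 V, n = 2.
Overall reaction: Ni²⁺(aq) + Ca(s) → Ni(s) + Ca²⁺(aq); Q = [Ca²⁺]^1/[Ni²⁺]^1.
From E = E° − (0.0592/n) log Q: log Q = (E° − E)·n/0.0592 = (+2.60 − (+2.577))·2/0.0592 = 0.7770.
So 1·log[Ni²⁺] = 1·log(0.016) − log Q = -1.7959 − (0.7770) = -2.5729; [Ni²⁺] = 10^(-2.5729) ≈ 0.0027 M.

0.0027 M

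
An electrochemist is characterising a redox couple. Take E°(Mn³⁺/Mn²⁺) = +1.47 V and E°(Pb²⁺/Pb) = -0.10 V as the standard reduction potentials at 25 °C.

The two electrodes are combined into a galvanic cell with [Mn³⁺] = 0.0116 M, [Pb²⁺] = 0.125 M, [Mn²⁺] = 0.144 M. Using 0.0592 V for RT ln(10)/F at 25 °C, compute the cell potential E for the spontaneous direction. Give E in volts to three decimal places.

Mn³⁺/Mn²⁺ is the cathode (higher E°), Pb²⁺/Pb the anode: E°cell = +1.47 − (-0.10) = +1.57 V, n = 2.
Overall: 2 Mn³⁺(aq) + Pb(s) → 2 Mn²⁺(aq) + Pb²⁺(aq)
Q = [Mn²⁺]^2·[Pb²⁺] / ([Mn³⁺]^2); log Q = 1.285.
E = E° − (0.0592/n) log Q = +1.57 − (0.0592/2)(1.285) = +1.532 V.

+1.532 V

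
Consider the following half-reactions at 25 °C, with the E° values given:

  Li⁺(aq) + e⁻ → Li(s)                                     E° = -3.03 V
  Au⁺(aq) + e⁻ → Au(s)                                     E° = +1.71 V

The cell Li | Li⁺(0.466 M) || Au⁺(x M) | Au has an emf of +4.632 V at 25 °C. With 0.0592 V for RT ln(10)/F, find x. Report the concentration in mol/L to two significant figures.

0.0070 M

Au⁺/Au is the cathode, Li⁺/Li the anode: E°cell = +4.74 V, n = 1.
Overall reaction: Au⁺(aq) + Li(s) → Au(s) + Li⁺(aq); Q = [Li⁺]^1/[Au⁺]^1.
From E = E° − (0.0592/n) log Q: log Q = (E° − E)·n/0.0592 = (+4.74 − (+4.632))·1/0.0592 = 1.8243.
So 1·log[Au⁺] = 1·log(0.466) − log Q = -0.3316 − (1.8243) = -2.1559; [Au⁺] = 10^(-2.1559) ≈ 0.0070 M.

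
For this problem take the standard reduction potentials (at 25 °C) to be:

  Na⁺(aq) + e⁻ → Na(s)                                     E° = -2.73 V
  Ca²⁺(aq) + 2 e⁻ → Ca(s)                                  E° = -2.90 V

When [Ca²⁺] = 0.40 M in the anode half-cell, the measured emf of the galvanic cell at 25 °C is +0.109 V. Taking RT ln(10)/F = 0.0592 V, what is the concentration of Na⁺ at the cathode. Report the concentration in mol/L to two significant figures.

Na⁺/Na is the cathode, Ca²⁺/Ca the anode: E°cell = +0.17 V, n = 2.
Overall reaction: 2 Na⁺(aq) + Ca(s) → 2 Na(s) + Ca²⁺(aq); Q = [Ca²⁺]^1/[Na⁺]^2.
From E = E° − (0.0592/n) log Q: log Q = (E° − E)·n/0.0592 = (+0.17 − (+0.109))·2/0.0592 = 2.0608.
So 2·log[Na⁺] = 1·log(0.4) − log Q = -0.3979 − (2.0608) = -2.4587; log[Na⁺] = -2.4587 / 2 = -1.2293; [Na⁺] = 10^(-1.2293) ≈ 0.059 M.

0.059 M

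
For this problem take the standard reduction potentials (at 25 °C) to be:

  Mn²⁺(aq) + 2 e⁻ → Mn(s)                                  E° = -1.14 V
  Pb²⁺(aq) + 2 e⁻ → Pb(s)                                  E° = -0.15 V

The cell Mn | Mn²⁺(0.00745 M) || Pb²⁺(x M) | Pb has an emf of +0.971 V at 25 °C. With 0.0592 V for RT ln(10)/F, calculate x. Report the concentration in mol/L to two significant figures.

Pb²⁺/Pb is the cathode, Mn²⁺/Mn the anode: E°cell = +0.99 V, n = 2.
Overall reaction: Pb²⁺(aq) + Mn(s) → Pb(s) + Mn²⁺(aq); Q = [Mn²⁺]^1/[Pb²⁺]^1.
From E = E° − (0.0592/n) log Q: log Q = (E° − E)·n/0.0592 = (+0.99 − (+0.971))·2/0.0592 = 0.6419.
So 1·log[Pb²⁺] = 1·log(0.00745) − log Q = -2.1278 − (0.6419) = -2.7697; [Pb²⁺] = 10^(-2.7697) ≈ 0.0017 M.

0.0017 M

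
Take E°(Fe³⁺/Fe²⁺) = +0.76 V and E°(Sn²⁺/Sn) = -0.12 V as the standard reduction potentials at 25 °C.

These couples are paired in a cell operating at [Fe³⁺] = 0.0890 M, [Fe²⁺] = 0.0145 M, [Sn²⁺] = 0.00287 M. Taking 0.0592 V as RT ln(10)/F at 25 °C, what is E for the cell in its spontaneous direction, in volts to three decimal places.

+1.002 V

Fe³⁺/Fe²⁺ is the cathode (higher E°), Sn²⁺/Sn the anode: E°cell = +0.76 − (-0.12) = +0.88 V, n = 2.
Overall: 2 Fe³⁺(aq) + Sn(s) → 2 Fe²⁺(aq) + Sn²⁺(aq)
Q = [Fe²⁺]^2·[Sn²⁺] / ([Fe³⁺]^2); log Q = -4.118.
E = E° − (0.0592/n) log Q = +0.88 − (0.0592/2)(-4.118) = +1.002 V.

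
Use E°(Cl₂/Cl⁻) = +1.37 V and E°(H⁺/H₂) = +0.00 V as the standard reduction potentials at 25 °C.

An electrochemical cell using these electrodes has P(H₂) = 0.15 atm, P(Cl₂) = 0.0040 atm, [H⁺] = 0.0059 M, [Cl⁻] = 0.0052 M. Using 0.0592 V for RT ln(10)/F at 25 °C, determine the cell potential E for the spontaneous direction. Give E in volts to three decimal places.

+1.542 V

Cl₂/Cl⁻ is the cathode (higher E°), H⁺/H₂ the anode: E°cell = +1.37 − (+0.00) = +1.37 V, n = 2.
Overall: Cl₂(g) + H₂(g) → 2 Cl⁻(aq) + 2 H⁺(aq)
Q = [Cl⁻]^2·[H⁺]^2 / (P(Cl₂)·P(H₂)); log Q = -5.804.
E = E° − (0.0592/n) log Q = +1.37 − (0.0592/2)(-5.804) = +1.542 V.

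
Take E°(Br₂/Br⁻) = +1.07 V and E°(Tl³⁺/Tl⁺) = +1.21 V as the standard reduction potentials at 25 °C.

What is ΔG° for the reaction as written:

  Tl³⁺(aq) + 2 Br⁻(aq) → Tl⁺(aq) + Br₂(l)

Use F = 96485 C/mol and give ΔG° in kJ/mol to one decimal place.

-27.0 kJ/mol

As written, Tl³⁺/Tl⁺ is reduced (cathode) and Br₂/Br⁻ is oxidised (anode), so E°cell = (+1.21) − (+1.07) = +0.14 V.
Balancing electrons gives n = 2.
ΔG° = −nFE° = −(2)(96485)(+0.14) = -27,016 J = -27.0 kJ/mol.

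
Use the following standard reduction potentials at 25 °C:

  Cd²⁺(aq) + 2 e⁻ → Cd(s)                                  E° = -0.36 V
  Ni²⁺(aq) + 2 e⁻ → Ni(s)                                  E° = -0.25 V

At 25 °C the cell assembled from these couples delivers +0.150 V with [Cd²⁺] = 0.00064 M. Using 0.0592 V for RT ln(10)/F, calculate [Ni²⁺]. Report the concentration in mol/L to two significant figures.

Ni²⁺/Ni is the cathode, Cd²⁺/Cd the anode: E°cell = +0.11 V, n = 2.
Overall reaction: Ni²⁺(aq) + Cd(s) → Ni(s) + Cd²⁺(aq); Q = [Cd²⁺]^1/[Ni²⁺]^1.
From E = E° − (0.0592/n) log Q: log Q = (E° − E)·n/0.0592 = (+0.11 − (+0.150))·2/0.0592 = -1.3514.
So 1·log[Ni²⁺] = 1·log(0.00064) − log Q = -3.1938 − (-1.3514) = -1.8424; [Ni²⁺] = 10^(-1.8424) ≈ 0.014 M.

0.014 M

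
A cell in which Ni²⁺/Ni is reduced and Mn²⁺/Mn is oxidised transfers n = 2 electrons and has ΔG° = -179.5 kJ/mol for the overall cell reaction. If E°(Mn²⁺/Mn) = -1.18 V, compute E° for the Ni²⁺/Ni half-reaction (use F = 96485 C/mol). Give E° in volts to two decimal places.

E°cell = −ΔG°/(nF) = −(-179.5×10³)/((2)(96485)) = +0.930 V.
Since Ni²⁺/Ni is the cathode and Mn²⁺/Mn the anode, E°cell = E°(Ni²⁺/Ni) − E°(Mn²⁺/Mn).
So E°(Ni²⁺/Ni) = E°cell + E°(Mn²⁺/Mn) = +0.930 + (-1.18) = -0.25 V.

-0.25 V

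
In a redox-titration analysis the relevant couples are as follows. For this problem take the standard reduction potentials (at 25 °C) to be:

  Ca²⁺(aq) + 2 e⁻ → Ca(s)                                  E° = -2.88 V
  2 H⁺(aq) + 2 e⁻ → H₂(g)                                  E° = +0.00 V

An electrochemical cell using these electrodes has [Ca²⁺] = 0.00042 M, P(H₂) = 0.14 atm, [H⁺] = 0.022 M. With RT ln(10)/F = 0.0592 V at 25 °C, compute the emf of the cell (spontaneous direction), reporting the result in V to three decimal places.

H⁺/H₂ is the cathode (higher E°), Ca²⁺/Ca the anode: E°cell = +0.00 − (-2.88) = +2.88 V, n = 2.
Overall: 2 H⁺(aq) + Ca(s) → H₂(g) + Ca²⁺(aq)
Q = P(H₂)·[Ca²⁺] / ([H⁺]^2); log Q = -0.915.
E = E° − (0.0592/n) log Q = +2.88 − (0.0592/2)(-0.915) = +2.907 V.

+2.907 V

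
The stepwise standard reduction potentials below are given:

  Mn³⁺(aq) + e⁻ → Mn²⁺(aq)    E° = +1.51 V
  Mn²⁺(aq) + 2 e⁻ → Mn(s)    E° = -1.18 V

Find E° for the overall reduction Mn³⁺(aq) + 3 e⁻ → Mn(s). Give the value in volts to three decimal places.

Standard free energies of sequential steps add: ΔG°₃ = ΔG°₁ + ΔG°₂, so n₃E°₃ = n₁E°₁ + n₂E°₂.
E°₃ = (1×+1.51 + 2×-1.18) / 3 = (-0.850) / 3 = -0.283 V.
Simply averaging or adding the two E° values would be wrong; the electron-weighted sum is required.

-0.283 V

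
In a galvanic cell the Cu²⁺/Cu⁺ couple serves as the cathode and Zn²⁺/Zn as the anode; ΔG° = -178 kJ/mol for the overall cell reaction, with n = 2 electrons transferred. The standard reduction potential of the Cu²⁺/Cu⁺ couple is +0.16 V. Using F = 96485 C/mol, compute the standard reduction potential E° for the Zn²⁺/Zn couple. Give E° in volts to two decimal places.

E°cell = −ΔG°/(nF) = −(-178×10³)/((2)(96485)) = +0.922 V.
Since Cu²⁺/Cu⁺ is the cathode and Zn²⁺/Zn the anode, E°cell = E°(Cu²⁺/Cu⁺) − E°(Zn²⁺/Zn).
So E°(Zn²⁺/Zn) = E°(Cu²⁺/Cu⁺) − E°cell = (+0.16) − (+0.922) = -0.76 V.

-0.76 V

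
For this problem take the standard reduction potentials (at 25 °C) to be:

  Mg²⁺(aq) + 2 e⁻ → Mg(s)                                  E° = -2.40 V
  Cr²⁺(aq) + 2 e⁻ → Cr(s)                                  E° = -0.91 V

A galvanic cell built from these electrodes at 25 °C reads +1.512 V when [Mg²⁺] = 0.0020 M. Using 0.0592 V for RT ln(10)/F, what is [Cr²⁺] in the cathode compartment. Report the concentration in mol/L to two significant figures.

0.011 M

Cr²⁺/Cr is the cathode, Mg²⁺/Mg the anode: E°cell = +1.49 V, n = 2.
Overall reaction: Cr²⁺(aq) + Mg(s) → Cr(s) + Mg²⁺(aq); Q = [Mg²⁺]^1/[Cr²⁺]^1.
From E = E° − (0.0592/n) log Q: log Q = (E° − E)·n/0.0592 = (+1.49 − (+1.512))·2/0.0592 = -0.7432.
So 1·log[Cr²⁺] = 1·log(0.002) − log Q = -2.6990 − (-0.7432) = -1.9558; [Cr²⁺] = 10^(-1.9558) ≈ 0.011 M.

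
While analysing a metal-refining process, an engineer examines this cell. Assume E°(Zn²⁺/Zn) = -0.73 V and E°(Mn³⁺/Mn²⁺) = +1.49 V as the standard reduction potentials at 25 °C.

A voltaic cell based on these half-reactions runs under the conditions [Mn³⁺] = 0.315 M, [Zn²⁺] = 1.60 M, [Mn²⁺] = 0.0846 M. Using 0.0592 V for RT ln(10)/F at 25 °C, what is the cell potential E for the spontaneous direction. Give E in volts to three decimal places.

+2.248 V

Mn³⁺/Mn²⁺ is the cathode (higher E°), Zn²⁺/Zn the anode: E°cell = +1.49 − (-0.73) = +2.22 V, n = 2.
Overall: 2 Mn³⁺(aq) + Zn(s) → 2 Mn²⁺(aq) + Zn²⁺(aq)
Q = [Mn²⁺]^2·[Zn²⁺] / ([Mn³⁺]^2); log Q = -0.938.
E = E° − (0.0592/n) log Q = +2.22 − (0.0592/2)(-0.938) = +2.248 V.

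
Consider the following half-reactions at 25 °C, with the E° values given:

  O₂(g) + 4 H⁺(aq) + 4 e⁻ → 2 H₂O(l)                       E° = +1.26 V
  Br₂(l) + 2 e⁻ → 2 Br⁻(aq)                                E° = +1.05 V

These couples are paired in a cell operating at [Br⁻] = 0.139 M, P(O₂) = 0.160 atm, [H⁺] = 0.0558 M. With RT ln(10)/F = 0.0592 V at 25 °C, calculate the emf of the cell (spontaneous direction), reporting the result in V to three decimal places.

O₂/H₂O is the cathode (higher E°), Br₂/Br⁻ the anode: E°cell = +1.26 − (+1.05) = +0.21 V, n = 4.
Overall: O₂(g) + 4 H⁺(aq) + 4 Br⁻(aq) → 2 H₂O(l) + 2 Br₂(l)
Q = 1 / (P(O₂)·[H⁺]^4·[Br⁻]^4); log Q = 9.237.
E = E° − (0.0592/n) log Q = +0.21 − (0.0592/4)(9.237) = +0.073 V.

+0.073 V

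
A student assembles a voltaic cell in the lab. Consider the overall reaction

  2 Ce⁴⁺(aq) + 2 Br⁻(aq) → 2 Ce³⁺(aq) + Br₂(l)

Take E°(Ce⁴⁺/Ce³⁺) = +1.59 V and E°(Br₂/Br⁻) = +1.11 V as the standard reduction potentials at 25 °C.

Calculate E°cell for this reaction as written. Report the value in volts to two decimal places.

+0.48 V

The Ce⁴⁺/Ce³⁺ couple has the higher reduction potential, so it is the cathode; Br₂/Br⁻ is oxidised at the anode.
E°cell = E°(cathode) − E°(anode) = (+1.59) − (+1.11) = +0.48 V.
Since E°cell > 0, the reaction is spontaneous under standard conditions.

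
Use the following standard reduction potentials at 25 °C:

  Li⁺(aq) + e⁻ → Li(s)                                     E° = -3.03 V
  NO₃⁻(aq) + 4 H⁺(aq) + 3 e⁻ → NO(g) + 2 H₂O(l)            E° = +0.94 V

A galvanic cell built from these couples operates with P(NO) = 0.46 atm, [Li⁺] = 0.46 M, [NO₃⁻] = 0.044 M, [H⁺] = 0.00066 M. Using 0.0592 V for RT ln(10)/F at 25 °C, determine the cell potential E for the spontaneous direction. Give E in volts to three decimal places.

NO₃⁻/NO is the cathode (higher E°), Li⁺/Li the anode: E°cell = +0.94 − (-3.03) = +3.97 V, n = 3.
Overall: NO₃⁻(aq) + 4 H⁺(aq) + 3 Li(s) → NO(g) + 2 H₂O(l) + 3 Li⁺(aq)
Q = P(NO)·[Li⁺]^3 / ([NO₃⁻]·[H⁺]^4); log Q = 12.729.
E = E° − (0.0592/n) log Q = +3.97 − (0.0592/3)(12.729) = +3.719 V.

+3.719 V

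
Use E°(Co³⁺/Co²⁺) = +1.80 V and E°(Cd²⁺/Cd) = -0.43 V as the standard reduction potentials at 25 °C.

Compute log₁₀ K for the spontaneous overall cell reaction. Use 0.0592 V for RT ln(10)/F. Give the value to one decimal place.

Cathode: Co³⁺/Co²⁺; anode: Cd²⁺/Cd. E°cell = +2.23 V, n = 2.
log K = nE°cell / 0.0592 = (2)(+2.23) / 0.0592 = 75.3.

75.3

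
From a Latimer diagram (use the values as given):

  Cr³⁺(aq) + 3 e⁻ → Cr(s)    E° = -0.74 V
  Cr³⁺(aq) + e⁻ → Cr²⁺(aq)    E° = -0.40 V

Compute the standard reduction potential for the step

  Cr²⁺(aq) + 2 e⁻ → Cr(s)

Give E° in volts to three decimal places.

-0.910 V

Sequential free energies add, so n₃E°₃ = n₁E°₁ + n₂E°₂.
With n₃ = 3, and the known step contributing 1×(-0.40) V, the unknown satisfies 2·E° = 3×(-0.74) − 1×(-0.40) = -1.820.
E° = -1.820 / 2 = -0.910 V.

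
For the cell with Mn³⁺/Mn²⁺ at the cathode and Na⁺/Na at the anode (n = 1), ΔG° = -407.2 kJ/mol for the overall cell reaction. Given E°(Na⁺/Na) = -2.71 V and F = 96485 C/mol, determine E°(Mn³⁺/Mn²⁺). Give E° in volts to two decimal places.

+1.51 V

E°cell = −ΔG°/(nF) = −(-407.2×10³)/((1)(96485)) = +4.220 V.
Since Mn³⁺/Mn²⁺ is the cathode and Na⁺/Na the anode, E°cell = E°(Mn³⁺/Mn²⁺) − E°(Na⁺/Na).
So E°(Mn³⁺/Mn²⁺) = E°cell + E°(Na⁺/Na) = +4.220 + (-2.71) = +1.51 V.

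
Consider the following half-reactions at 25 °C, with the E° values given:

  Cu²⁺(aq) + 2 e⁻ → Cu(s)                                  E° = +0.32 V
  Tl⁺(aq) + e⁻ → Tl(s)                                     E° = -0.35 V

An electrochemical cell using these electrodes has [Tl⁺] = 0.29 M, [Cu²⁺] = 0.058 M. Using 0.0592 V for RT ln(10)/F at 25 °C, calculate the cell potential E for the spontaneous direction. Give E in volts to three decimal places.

+0.665 V

Cu²⁺/Cu is the cathode (higher E°), Tl⁺/Tl the anode: E°cell = +0.32 − (-0.35) = +0.67 V, n = 2.
Overall: Cu²⁺(aq) + 2 Tl(s) → Cu(s) + 2 Tl⁺(aq)
Q = [Tl⁺]^2 / ([Cu²⁺]); log Q = 0.161.
E = E° − (0.0592/n) log Q = +0.67 − (0.0592/2)(0.161) = +0.665 V.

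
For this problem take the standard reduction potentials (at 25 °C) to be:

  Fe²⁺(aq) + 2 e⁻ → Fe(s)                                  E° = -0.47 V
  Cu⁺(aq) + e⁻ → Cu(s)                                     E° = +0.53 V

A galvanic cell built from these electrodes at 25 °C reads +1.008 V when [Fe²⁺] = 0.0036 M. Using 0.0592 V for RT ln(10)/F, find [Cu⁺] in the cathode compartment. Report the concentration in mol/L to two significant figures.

0.082 M

Cu⁺/Cu is the cathode, Fe²⁺/Fe the anode: E°cell = +1.00 V, n = 2.
Overall reaction: 2 Cu⁺(aq) + Fe(s) → 2 Cu(s) + Fe²⁺(aq); Q = [Fe²⁺]^1/[Cu⁺]^2.
From E = E° − (0.0592/n) log Q: log Q = (E° − E)·n/0.0592 = (+1.00 − (+1.008))·2/0.0592 = -0.2703.
So 2·log[Cu⁺] = 1·log(0.0036) − log Q = -2.4437 − (-0.2703) = -2.1734; log[Cu⁺] = -2.1734 / 2 = -1.0867; [Cu⁺] = 10^(-1.0867) ≈ 0.082 M.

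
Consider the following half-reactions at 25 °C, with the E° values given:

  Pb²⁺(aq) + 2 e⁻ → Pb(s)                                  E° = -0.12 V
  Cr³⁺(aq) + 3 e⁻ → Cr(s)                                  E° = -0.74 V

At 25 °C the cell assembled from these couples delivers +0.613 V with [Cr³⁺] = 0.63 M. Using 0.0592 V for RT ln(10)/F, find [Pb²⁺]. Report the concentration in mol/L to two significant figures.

0.43 M

Pb²⁺/Pb is the cathode, Cr³⁺/Cr the anode: E°cell = +0.62 V, n = 6.
Overall reaction: 3 Pb²⁺(aq) + 2 Cr(s) → 3 Pb(s) + 2 Cr³⁺(aq); Q = [Cr³⁺]^2/[Pb²⁺]^3.
From E = E° − (0.0592/n) log Q: log Q = (E° − E)·n/0.0592 = (+0.62 − (+0.613))·6/0.0592 = 0.7095.
So 3·log[Pb²⁺] = 2·log(0.63) − log Q = -0.4013 − (0.7095) = -1.1108; log[Pb²⁺] = -1.1108 / 3 = -0.3703; [Pb²⁺] = 10^(-0.3703) ≈ 0.43 M.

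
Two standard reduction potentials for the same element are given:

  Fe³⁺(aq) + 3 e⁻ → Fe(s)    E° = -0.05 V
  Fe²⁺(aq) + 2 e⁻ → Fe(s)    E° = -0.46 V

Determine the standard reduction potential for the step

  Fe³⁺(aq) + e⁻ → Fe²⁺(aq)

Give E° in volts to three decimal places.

+0.770 V

Sequential free energies add, so n₃E°₃ = n₁E°₁ + n₂E°₂.
With n₃ = 3, and the known step contributing 2×(-0.46) V, the unknown satisfies 1·E° = 3×(-0.05) − 2×(-0.46) = +0.770.
E° = +0.770 / 1 = +0.770 V.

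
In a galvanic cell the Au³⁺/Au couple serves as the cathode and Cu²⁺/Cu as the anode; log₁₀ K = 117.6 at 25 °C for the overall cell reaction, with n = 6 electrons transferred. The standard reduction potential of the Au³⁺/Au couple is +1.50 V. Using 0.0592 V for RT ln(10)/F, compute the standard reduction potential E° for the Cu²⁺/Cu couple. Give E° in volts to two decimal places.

+0.34 V

E°cell = (0.0592/n)·log K = (0.0592/6)(117.6) = +1.160 V.
Since Au³⁺/Au is the cathode and Cu²⁺/Cu the anode, E°cell = E°(Au³⁺/Au) − E°(Cu²⁺/Cu).
So E°(Cu²⁺/Cu) = E°(Au³⁺/Au) − E°cell = (+1.50) − (+1.160) = +0.34 V.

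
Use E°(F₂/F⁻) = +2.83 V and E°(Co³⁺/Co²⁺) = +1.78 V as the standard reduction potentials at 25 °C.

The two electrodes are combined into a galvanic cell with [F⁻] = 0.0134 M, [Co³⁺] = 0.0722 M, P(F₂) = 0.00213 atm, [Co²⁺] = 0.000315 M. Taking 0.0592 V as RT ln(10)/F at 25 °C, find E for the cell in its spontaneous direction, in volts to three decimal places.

F₂/F⁻ is the cathode (higher E°), Co³⁺/Co²⁺ the anode: E°cell = +2.83 − (+1.78) = +1.05 V, n = 2.
Overall: F₂(g) + 2 Co²⁺(aq) → 2 F⁻(aq) + 2 Co³⁺(aq)
Q = [F⁻]^2·[Co³⁺]^2 / (P(F₂)·[Co²⁺]^2); log Q = 3.646.
E = E° − (0.0592/n) log Q = +1.05 − (0.0592/2)(3.646) = +0.942 V.

+0.942 V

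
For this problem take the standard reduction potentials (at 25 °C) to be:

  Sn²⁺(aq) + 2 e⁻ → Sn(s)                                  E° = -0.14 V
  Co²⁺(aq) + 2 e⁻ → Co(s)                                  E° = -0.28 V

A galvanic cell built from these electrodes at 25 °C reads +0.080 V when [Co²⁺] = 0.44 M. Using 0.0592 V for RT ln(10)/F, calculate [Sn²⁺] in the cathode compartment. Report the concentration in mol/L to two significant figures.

0.0041 M

Sn²⁺/Sn is the cathode, Co²⁺/Co the anode: E°cell = +0.14 V, n = 2.
Overall reaction: Sn²⁺(aq) + Co(s) → Sn(s) + Co²⁺(aq); Q = [Co²⁺]^1/[Sn²⁺]^1.
From E = E° − (0.0592/n) log Q: log Q = (E° − E)·n/0.0592 = (+0.14 − (+0.080))·2/0.0592 = 2.0270.
So 1·log[Sn²⁺] = 1·log(0.44) − log Q = -0.3565 − (2.0270) = -2.3835; [Sn²⁺] = 10^(-2.3835) ≈ 0.0041 M.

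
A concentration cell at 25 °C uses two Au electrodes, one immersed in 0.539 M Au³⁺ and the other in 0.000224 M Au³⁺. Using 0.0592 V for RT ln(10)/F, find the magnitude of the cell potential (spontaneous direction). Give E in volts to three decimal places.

+0.067 V

For a concentration cell E°cell = 0. The 0.539 M side is the cathode (reduction is favoured where [Au³⁺] is higher).
With n = 3, E = −(0.0592/3) log([Au³⁺]ₐₙ/[Au³⁺]꜀ₐₜ) = −(0.0592/3) log(0.000224/0.539) = −(0.0592/3)(-3.381) = +0.067 V.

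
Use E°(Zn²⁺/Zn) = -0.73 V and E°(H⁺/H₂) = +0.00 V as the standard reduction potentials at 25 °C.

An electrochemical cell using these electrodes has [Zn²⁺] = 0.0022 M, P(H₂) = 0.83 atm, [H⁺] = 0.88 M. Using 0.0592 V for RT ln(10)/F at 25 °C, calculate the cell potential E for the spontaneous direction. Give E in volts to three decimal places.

+0.808 V

H⁺/H₂ is the cathode (higher E°), Zn²⁺/Zn the anode: E°cell = +0.00 − (-0.73) = +0.73 V, n = 2.
Overall: 2 H⁺(aq) + Zn(s) → H₂(g) + Zn²⁺(aq)
Q = P(H₂)·[Zn²⁺] / ([H⁺]^2); log Q = -2.627.
E = E° − (0.0592/n) log Q = +0.73 − (0.0592/2)(-2.627) = +0.808 V.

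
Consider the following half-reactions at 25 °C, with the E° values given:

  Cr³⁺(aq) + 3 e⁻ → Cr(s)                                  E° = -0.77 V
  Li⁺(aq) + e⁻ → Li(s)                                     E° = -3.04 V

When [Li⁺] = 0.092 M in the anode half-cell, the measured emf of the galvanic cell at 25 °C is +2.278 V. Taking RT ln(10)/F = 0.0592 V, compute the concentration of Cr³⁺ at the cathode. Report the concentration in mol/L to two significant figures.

Cr³⁺/Cr is the cathode, Li⁺/Li the anode: E°cell = +2.27 V, n = 3.
Overall reaction: Cr³⁺(aq) + 3 Li(s) → Cr(s) + 3 Li⁺(aq); Q = [Li⁺]^3/[Cr³⁺]^1.
From E = E° − (0.0592/n) log Q: log Q = (E° − E)·n/0.0592 = (+2.27 − (+2.278))·3/0.0592 = -0.4054.
So 1·log[Cr³⁺] = 3·log(0.092) − log Q = -3.1086 − (-0.4054) = -2.7032; [Cr³⁺] = 10^(-2.7032) ≈ 0.0020 M.

0.0020 M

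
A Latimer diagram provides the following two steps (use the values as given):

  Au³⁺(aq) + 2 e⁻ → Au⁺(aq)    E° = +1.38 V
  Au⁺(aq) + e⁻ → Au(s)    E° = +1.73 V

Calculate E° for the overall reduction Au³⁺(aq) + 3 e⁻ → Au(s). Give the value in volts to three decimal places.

Adding the free-energy changes (−nFE°) of the two steps gives −n₃FE°₃ = −n₁FE°₁ − n₂FE°₂.
E°₃ = (2×+1.38 + 1×+1.73) / 3 = (+4.490) / 3 = +1.497 V.
E° values themselves are not directly additive — weighting by electron count is essential.

+1.497 V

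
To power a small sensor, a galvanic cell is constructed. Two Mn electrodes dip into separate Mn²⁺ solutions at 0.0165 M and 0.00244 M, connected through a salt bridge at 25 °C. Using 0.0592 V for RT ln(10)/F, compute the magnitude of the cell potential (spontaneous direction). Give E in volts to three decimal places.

For a concentration cell E°cell = 0. The 0.0165 M side is the cathode (reduction is favoured where [Mn²⁺] is higher).
With n = 2, E = −(0.0592/2) log([Mn²⁺]ₐₙ/[Mn²⁺]꜀ₐₜ) = −(0.0592/2) log(0.00244/0.0165) = −(0.0592/2)(-0.830) = +0.025 V.

+0.025 V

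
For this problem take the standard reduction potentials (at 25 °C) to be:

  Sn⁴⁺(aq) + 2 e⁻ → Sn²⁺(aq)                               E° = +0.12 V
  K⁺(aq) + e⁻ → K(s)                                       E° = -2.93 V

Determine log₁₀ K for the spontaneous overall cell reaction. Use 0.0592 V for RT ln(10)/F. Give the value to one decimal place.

Cathode: Sn⁴⁺/Sn²⁺; anode: K⁺/K. E°cell = +3.05 V, n = 2.
log K = nE°cell / 0.0592 = (2)(+3.05) / 0.0592 = 103.0.

103.0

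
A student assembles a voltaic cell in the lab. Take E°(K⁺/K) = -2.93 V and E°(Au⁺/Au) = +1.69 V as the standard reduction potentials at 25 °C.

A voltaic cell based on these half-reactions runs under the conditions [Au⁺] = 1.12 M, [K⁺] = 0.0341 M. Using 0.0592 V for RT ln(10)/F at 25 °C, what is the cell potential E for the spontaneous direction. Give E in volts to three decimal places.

Au⁺/Au is the cathode (higher E°), K⁺/K the anode: E°cell = +1.69 − (-2.93) = +4.62 V, n = 1.
Overall: Au⁺(aq) + K(s) → Au(s) + K⁺(aq)
Q = [K⁺] / ([Au⁺]); log Q = -1.516.
E = E° − (0.0592/n) log Q = +4.62 − (0.0592/1)(-1.516) = +4.710 V.

+4.710 V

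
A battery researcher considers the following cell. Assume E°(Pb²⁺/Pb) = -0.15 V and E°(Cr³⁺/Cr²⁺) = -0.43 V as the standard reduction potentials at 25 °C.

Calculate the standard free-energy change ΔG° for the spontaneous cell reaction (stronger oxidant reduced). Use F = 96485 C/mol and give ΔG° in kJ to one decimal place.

-54.0 kJ

Pb²⁺/Pb (E° = -0.15 V) is the cathode; Cr³⁺/Cr²⁺ (E° = -0.43 V) is the anode, so E°cell = +0.28 V.
Balancing electrons gives n = 2 (lcm of 2 and 1).
ΔG° = −nFE° = −(2)(96485)(+0.28) = -54,032 J = -54.0 kJ.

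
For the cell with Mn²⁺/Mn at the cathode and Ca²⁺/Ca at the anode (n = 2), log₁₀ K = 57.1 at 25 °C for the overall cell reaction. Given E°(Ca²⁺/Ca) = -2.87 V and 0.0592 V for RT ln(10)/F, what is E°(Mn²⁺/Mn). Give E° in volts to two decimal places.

-1.18 V

E°cell = (0.0592/n)·log K = (0.0592/2)(57.1) = +1.690 V.
Since Mn²⁺/Mn is the cathode and Ca²⁺/Ca the anode, E°cell = E°(Mn²⁺/Mn) − E°(Ca²⁺/Ca).
So E°(Mn²⁺/Mn) = E°cell + E°(Ca²⁺/Ca) = +1.690 + (-2.87) = -1.18 V.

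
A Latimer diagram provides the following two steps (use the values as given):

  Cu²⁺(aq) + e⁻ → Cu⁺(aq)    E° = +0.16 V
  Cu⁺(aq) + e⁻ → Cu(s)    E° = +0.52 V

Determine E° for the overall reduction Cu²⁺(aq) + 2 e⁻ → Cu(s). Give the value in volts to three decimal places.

Adding the free-energy changes (−nFE°) of the two steps gives −n₃FE°₃ = −n₁FE°₁ − n₂FE°₂.
E°₃ = (1×+0.16 + 1×+0.52) / 2 = (+0.680) / 2 = +0.340 V.

+0.340 V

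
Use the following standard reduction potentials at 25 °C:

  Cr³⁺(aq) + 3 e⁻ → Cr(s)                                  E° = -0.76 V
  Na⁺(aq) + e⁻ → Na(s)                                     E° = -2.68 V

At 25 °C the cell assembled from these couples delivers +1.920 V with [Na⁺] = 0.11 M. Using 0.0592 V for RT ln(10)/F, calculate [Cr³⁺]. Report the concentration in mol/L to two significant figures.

Cr³⁺/Cr is the cathode, Na⁺/Na the anode: E°cell = +1.92 V, n = 3.
Overall reaction: Cr³⁺(aq) + 3 Na(s) → Cr(s) + 3 Na⁺(aq); Q = [Na⁺]^3/[Cr³⁺]^1.
From E = E° − (0.0592/n) log Q: log Q = (E° − E)·n/0.0592 = (+1.92 − (+1.920))·3/0.0592 = 0.0000.
So 1·log[Cr³⁺] = 3·log(0.11) − log Q = -2.8758 − (0.0000) = -2.8758; [Cr³⁺] = 10^(-2.8758) ≈ 0.0013 M.

0.0013 M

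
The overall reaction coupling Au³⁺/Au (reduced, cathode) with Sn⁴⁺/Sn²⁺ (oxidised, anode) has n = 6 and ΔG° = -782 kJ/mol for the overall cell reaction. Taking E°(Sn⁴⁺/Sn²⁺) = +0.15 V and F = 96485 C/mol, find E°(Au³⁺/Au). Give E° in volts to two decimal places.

E°cell = −ΔG°/(nF) = −(-782×10³)/((6)(96485)) = +1.351 V.
Since Au³⁺/Au is the cathode and Sn⁴⁺/Sn²⁺ the anode, E°cell = E°(Au³⁺/Au) − E°(Sn⁴⁺/Sn²⁺).
So E°(Au³⁺/Au) = E°cell + E°(Sn⁴⁺/Sn²⁺) = +1.351 + (+0.15) = +1.50 V.

+1.50 V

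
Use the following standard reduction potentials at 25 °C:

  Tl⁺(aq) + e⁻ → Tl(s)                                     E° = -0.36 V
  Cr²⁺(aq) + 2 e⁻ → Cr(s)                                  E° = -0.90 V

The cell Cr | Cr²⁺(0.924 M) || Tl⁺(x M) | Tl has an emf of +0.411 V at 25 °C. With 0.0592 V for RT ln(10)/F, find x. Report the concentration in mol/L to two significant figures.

Tl⁺/Tl is the cathode, Cr²⁺/Cr the anode: E°cell = +0.54 V, n = 2.
Overall reaction: 2 Tl⁺(aq) + Cr(s) → 2 Tl(s) + Cr²⁺(aq); Q = [Cr²⁺]^1/[Tl⁺]^2.
From E = E° − (0.0592/n) log Q: log Q = (E° − E)·n/0.0592 = (+0.54 − (+0.411))·2/0.0592 = 4.3581.
So 2·log[Tl⁺] = 1·log(0.924) − log Q = -0.0343 − (4.3581) = -4.3924; log[Tl⁺] = -4.3924 / 2 = -2.1962; [Tl⁺] = 10^(-2.1962) ≈ 0.0064 M.

0.0064 M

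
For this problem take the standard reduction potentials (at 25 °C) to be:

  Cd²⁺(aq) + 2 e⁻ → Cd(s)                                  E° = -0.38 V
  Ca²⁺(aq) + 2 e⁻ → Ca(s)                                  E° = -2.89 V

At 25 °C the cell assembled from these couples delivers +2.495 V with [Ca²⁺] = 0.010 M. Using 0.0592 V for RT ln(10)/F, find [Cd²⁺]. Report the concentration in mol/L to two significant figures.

0.0031 M

Cd²⁺/Cd is the cathode, Ca²⁺/Ca the anode: E°cell = +2.51 V, n = 2.
Overall reaction: Cd²⁺(aq) + Ca(s) → Cd(s) + Ca²⁺(aq); Q = [Ca²⁺]^1/[Cd²⁺]^1.
From E = E° − (0.0592/n) log Q: log Q = (E° − E)·n/0.0592 = (+2.51 − (+2.495))·2/0.0592 = 0.5068.
So 1·log[Cd²⁺] = 1·log(0.01) − log Q = -2.0000 − (0.5068) = -2.5068; [Cd²⁺] = 10^(-2.5068) ≈ 0.0031 M.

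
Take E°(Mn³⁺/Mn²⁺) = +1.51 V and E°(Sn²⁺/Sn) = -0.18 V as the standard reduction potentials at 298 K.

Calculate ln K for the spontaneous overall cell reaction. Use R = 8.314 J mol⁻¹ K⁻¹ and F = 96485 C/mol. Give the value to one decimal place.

Cathode: Mn³⁺/Mn²⁺; anode: Sn²⁺/Sn. E°cell = (+1.51) − (-0.18) = +1.69 V, with n = 2.
ΔG° = −nFE° = −RT ln K, so ln K = nFE°/(RT) = (2)(96485)(+1.69) / ((8.314)(298)) = 131.629.

131.6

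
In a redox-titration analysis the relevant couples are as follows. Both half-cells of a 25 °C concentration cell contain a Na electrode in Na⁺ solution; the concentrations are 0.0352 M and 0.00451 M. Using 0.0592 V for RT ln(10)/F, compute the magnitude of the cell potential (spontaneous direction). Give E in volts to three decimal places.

+0.053 V

For a concentration cell E°cell = 0. The 0.0352 M side is the cathode (reduction is favoured where [Na⁺] is higher).
With n = 1, E = −(0.0592/1) log([Na⁺]ₐₙ/[Na⁺]꜀ₐₜ) = −(0.0592/1) log(0.00451/0.0352) = −(0.0592/1)(-0.892) = +0.053 V.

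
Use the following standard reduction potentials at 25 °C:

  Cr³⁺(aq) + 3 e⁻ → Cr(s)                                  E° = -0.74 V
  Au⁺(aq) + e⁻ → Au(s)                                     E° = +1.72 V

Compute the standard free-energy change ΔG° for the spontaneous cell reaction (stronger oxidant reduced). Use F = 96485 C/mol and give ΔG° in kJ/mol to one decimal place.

Au⁺/Au (E° = +1.72 V) is the cathode; Cr³⁺/Cr (E° = -0.74 V) is the anode, so E°cell = +2.46 V.
Balancing electrons gives n = 3 (lcm of 1 and 3).
ΔG° = −nFE° = −(3)(96485)(+2.46) = -712,059 J = -712.1 kJ/mol.

-712.1 kJ/mol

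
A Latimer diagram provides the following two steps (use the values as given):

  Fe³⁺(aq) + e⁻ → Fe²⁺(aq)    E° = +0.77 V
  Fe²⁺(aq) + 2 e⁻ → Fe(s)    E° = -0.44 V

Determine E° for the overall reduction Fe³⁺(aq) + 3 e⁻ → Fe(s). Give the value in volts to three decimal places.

-0.037 V

Standard free energies of sequential steps add: ΔG°₃ = ΔG°₁ + ΔG°₂, so n₃E°₃ = n₁E°₁ + n₂E°₂.
E°₃ = (1×+0.77 + 2×-0.44) / 3 = (-0.110) / 3 = -0.037 V.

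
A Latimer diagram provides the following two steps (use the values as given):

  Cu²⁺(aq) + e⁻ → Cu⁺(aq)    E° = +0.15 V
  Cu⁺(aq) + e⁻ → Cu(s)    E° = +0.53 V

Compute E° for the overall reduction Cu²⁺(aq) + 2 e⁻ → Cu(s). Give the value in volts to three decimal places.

Standard free energies of sequential steps add: ΔG°₃ = ΔG°₁ + ΔG°₂, so n₃E°₃ = n₁E°₁ + n₂E°₂.
E°₃ = (1×+0.15 + 1×+0.53) / 2 = (+0.680) / 2 = +0.340 V.

+0.340 V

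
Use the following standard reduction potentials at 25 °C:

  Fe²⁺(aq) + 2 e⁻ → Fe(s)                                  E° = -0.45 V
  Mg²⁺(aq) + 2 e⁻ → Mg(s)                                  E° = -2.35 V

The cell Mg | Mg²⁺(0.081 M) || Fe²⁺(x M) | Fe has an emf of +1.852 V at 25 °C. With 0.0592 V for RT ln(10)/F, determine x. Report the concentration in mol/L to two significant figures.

Fe²⁺/Fe is the cathode, Mg²⁺/Mg the anode: E°cell = +1.90 V, n = 2.
Overall reaction: Fe²⁺(aq) + Mg(s) → Fe(s) + Mg²⁺(aq); Q = [Mg²⁺]^1/[Fe²⁺]^1.
From E = E° − (0.0592/n) log Q: log Q = (E° − E)·n/0.0592 = (+1.90 − (+1.852))·2/0.0592 = 1.6216.
So 1·log[Fe²⁺] = 1·log(0.081) − log Q = -1.0915 − (1.6216) = -2.7131; [Fe²⁺] = 10^(-2.7131) ≈ 0.0019 M.

0.0019 M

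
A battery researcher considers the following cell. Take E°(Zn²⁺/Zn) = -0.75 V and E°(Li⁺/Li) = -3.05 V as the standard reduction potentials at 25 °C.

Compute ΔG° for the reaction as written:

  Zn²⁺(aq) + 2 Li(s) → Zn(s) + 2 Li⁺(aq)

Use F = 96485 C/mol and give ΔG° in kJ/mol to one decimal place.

-443.8 kJ/mol

As written, Zn²⁺/Zn is reduced (cathode) and Li⁺/Li is oxidised (anode), so E°cell = (-0.75) − (-3.05) = +2.30 V.
Balancing electrons gives n = 2.
ΔG° = −nFE° = −(2)(96485)(+2.30) = -443,831 J = -443.8 kJ/mol.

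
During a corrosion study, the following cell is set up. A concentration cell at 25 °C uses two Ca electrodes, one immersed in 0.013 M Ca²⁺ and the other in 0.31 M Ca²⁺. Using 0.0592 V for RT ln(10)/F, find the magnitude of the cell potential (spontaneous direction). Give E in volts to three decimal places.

+0.041 V

For a concentration cell E°cell = 0. The 0.31 M side is the cathode (reduction is favoured where [Ca²⁺] is higher).
With n = 2, E = −(0.0592/2) log([Ca²⁺]ₐₙ/[Ca²⁺]꜀ₐₜ) = −(0.0592/2) log(0.013/0.31) = −(0.0592/2)(-1.377) = +0.041 V.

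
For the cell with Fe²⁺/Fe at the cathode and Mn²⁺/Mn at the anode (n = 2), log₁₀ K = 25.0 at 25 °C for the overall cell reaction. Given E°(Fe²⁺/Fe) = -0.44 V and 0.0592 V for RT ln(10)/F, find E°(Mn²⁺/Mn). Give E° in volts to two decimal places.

E°cell = (0.0592/n)·log K = (0.0592/2)(25.0) = +0.740 V.
Since Fe²⁺/Fe is the cathode and Mn²⁺/Mn the anode, E°cell = E°(Fe²⁺/Fe) − E°(Mn²⁺/Mn).
So E°(Mn²⁺/Mn) = E°(Fe²⁺/Fe) − E°cell = (-0.44) − (+0.740) = -1.18 V.

-1.18 V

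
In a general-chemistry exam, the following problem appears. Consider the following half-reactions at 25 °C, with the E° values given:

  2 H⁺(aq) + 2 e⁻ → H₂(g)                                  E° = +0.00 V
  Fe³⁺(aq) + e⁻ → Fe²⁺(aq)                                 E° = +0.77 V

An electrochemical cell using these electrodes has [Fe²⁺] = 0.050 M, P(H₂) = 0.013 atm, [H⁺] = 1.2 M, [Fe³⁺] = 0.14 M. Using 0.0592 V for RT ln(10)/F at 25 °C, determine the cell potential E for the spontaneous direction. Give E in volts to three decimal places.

+0.736 V

Fe³⁺/Fe²⁺ is the cathode (higher E°), H⁺/H₂ the anode: E°cell = +0.77 − (+0.00) = +0.77 V, n = 2.
Overall: 2 Fe³⁺(aq) + H₂(g) → 2 Fe²⁺(aq) + 2 H⁺(aq)
Q = [Fe²⁺]^2·[H⁺]^2 / ([Fe³⁺]^2·P(H₂)); log Q = 1.150.
E = E° − (0.0592/n) log Q = +0.77 − (0.0592/2)(1.150) = +0.736 V.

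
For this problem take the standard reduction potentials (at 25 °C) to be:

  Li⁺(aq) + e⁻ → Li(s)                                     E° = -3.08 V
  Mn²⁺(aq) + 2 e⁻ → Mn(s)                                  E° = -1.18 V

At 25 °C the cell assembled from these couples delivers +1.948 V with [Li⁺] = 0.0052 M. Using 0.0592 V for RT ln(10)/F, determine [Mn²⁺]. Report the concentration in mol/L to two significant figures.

0.0011 M

Mn²⁺/Mn is the cathode, Li⁺/Li the anode: E°cell = +1.90 V, n = 2.
Overall reaction: Mn²⁺(aq) + 2 Li(s) → Mn(s) + 2 Li⁺(aq); Q = [Li⁺]^2/[Mn²⁺]^1.
From E = E° − (0.0592/n) log Q: log Q = (E° − E)·n/0.0592 = (+1.90 − (+1.948))·2/0.0592 = -1.6216.
So 1·log[Mn²⁺] = 2·log(0.0052) − log Q = -4.5680 − (-1.6216) = -2.9464; [Mn²⁺] = 10^(-2.9464) ≈ 0.0011 M.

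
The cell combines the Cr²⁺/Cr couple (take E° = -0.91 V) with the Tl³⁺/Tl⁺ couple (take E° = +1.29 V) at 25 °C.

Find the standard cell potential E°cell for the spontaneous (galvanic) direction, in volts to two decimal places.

+2.20 V

The Tl³⁺/Tl⁺ couple has the higher reduction potential, so it is the cathode; Cr²⁺/Cr is oxidised at the anode.
E°cell = E°(cathode) − E°(anode) = (+1.29) − (-0.91) = +2.20 V.
Since E°cell > 0, the reaction is spontaneous under standard conditions.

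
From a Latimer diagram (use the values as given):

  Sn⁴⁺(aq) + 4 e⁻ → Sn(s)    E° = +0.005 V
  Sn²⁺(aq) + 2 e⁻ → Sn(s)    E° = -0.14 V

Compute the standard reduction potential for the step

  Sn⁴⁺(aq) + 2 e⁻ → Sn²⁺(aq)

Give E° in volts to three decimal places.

Sequential free energies add, so n₃E°₃ = n₁E°₁ + n₂E°₂.
With n₃ = 4, and the known step contributing 2×(-0.14) V, the unknown satisfies 2·E° = 4×(+0.005) − 2×(-0.14) = +0.300.
E° = +0.300 / 2 = +0.150 V.

+0.150 V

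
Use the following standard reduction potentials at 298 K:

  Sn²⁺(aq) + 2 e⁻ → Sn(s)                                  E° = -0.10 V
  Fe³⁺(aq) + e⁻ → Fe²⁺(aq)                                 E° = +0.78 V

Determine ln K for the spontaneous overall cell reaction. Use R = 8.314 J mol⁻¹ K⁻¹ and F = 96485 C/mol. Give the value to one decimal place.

Cathode: Fe³⁺/Fe²⁺; anode: Sn²⁺/Sn. E°cell = (+0.78) − (-0.10) = +0.88 V, with n = 2.
ΔG° = −nFE° = −RT ln K, so ln K = nFE°/(RT) = (2)(96485)(+0.88) / ((8.314)(298)) = 68.540.

68.5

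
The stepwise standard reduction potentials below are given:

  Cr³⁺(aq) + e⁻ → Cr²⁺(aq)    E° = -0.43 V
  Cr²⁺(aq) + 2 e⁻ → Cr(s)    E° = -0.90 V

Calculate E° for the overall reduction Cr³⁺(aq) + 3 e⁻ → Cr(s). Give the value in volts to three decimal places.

Standard free energies of sequential steps add: ΔG°₃ = ΔG°₁ + ΔG°₂, so n₃E°₃ = n₁E°₁ + n₂E°₂.
E°₃ = (1×-0.43 + 2×-0.90) / 3 = (-2.230) / 3 = -0.743 V.

-0.743 V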